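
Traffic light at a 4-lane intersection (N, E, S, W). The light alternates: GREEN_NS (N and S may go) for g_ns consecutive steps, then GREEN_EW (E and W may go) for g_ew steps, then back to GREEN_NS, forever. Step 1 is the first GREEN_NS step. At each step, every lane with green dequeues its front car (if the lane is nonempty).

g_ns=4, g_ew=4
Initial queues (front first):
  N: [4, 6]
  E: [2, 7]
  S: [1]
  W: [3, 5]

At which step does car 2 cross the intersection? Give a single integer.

Step 1 [NS]: N:car4-GO,E:wait,S:car1-GO,W:wait | queues: N=1 E=2 S=0 W=2
Step 2 [NS]: N:car6-GO,E:wait,S:empty,W:wait | queues: N=0 E=2 S=0 W=2
Step 3 [NS]: N:empty,E:wait,S:empty,W:wait | queues: N=0 E=2 S=0 W=2
Step 4 [NS]: N:empty,E:wait,S:empty,W:wait | queues: N=0 E=2 S=0 W=2
Step 5 [EW]: N:wait,E:car2-GO,S:wait,W:car3-GO | queues: N=0 E=1 S=0 W=1
Step 6 [EW]: N:wait,E:car7-GO,S:wait,W:car5-GO | queues: N=0 E=0 S=0 W=0
Car 2 crosses at step 5

5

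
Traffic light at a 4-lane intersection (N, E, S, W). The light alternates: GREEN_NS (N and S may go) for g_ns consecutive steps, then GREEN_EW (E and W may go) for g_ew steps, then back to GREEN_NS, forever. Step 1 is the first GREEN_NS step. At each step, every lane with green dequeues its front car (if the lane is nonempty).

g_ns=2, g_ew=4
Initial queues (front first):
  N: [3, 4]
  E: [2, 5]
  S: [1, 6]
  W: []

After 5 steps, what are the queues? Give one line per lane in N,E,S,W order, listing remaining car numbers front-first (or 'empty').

Step 1 [NS]: N:car3-GO,E:wait,S:car1-GO,W:wait | queues: N=1 E=2 S=1 W=0
Step 2 [NS]: N:car4-GO,E:wait,S:car6-GO,W:wait | queues: N=0 E=2 S=0 W=0
Step 3 [EW]: N:wait,E:car2-GO,S:wait,W:empty | queues: N=0 E=1 S=0 W=0
Step 4 [EW]: N:wait,E:car5-GO,S:wait,W:empty | queues: N=0 E=0 S=0 W=0

N: empty
E: empty
S: empty
W: empty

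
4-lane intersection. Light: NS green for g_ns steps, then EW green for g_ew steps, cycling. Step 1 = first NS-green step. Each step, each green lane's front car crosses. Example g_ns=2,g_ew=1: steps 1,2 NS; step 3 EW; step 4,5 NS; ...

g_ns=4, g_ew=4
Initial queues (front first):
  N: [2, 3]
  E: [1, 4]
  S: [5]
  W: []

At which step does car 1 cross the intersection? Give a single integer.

Step 1 [NS]: N:car2-GO,E:wait,S:car5-GO,W:wait | queues: N=1 E=2 S=0 W=0
Step 2 [NS]: N:car3-GO,E:wait,S:empty,W:wait | queues: N=0 E=2 S=0 W=0
Step 3 [NS]: N:empty,E:wait,S:empty,W:wait | queues: N=0 E=2 S=0 W=0
Step 4 [NS]: N:empty,E:wait,S:empty,W:wait | queues: N=0 E=2 S=0 W=0
Step 5 [EW]: N:wait,E:car1-GO,S:wait,W:empty | queues: N=0 E=1 S=0 W=0
Step 6 [EW]: N:wait,E:car4-GO,S:wait,W:empty | queues: N=0 E=0 S=0 W=0
Car 1 crosses at step 5

5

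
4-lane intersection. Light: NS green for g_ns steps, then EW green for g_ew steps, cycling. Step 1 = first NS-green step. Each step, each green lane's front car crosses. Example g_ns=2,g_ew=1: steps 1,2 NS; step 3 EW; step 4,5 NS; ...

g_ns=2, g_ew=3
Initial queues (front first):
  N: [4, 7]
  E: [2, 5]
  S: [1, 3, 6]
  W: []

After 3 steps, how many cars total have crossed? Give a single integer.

Step 1 [NS]: N:car4-GO,E:wait,S:car1-GO,W:wait | queues: N=1 E=2 S=2 W=0
Step 2 [NS]: N:car7-GO,E:wait,S:car3-GO,W:wait | queues: N=0 E=2 S=1 W=0
Step 3 [EW]: N:wait,E:car2-GO,S:wait,W:empty | queues: N=0 E=1 S=1 W=0
Cars crossed by step 3: 5

Answer: 5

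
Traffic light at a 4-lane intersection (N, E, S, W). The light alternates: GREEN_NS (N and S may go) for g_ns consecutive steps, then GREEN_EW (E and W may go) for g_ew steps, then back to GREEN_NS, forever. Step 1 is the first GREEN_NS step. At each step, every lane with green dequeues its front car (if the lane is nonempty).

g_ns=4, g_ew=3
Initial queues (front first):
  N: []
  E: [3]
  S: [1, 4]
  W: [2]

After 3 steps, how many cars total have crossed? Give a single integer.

Answer: 2

Derivation:
Step 1 [NS]: N:empty,E:wait,S:car1-GO,W:wait | queues: N=0 E=1 S=1 W=1
Step 2 [NS]: N:empty,E:wait,S:car4-GO,W:wait | queues: N=0 E=1 S=0 W=1
Step 3 [NS]: N:empty,E:wait,S:empty,W:wait | queues: N=0 E=1 S=0 W=1
Cars crossed by step 3: 2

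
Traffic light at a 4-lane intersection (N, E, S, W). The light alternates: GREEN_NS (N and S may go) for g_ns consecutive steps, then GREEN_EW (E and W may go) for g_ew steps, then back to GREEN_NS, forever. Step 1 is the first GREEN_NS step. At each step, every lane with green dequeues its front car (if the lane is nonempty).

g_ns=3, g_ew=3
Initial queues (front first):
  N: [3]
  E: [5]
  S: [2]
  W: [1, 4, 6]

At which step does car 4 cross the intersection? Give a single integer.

Step 1 [NS]: N:car3-GO,E:wait,S:car2-GO,W:wait | queues: N=0 E=1 S=0 W=3
Step 2 [NS]: N:empty,E:wait,S:empty,W:wait | queues: N=0 E=1 S=0 W=3
Step 3 [NS]: N:empty,E:wait,S:empty,W:wait | queues: N=0 E=1 S=0 W=3
Step 4 [EW]: N:wait,E:car5-GO,S:wait,W:car1-GO | queues: N=0 E=0 S=0 W=2
Step 5 [EW]: N:wait,E:empty,S:wait,W:car4-GO | queues: N=0 E=0 S=0 W=1
Step 6 [EW]: N:wait,E:empty,S:wait,W:car6-GO | queues: N=0 E=0 S=0 W=0
Car 4 crosses at step 5

5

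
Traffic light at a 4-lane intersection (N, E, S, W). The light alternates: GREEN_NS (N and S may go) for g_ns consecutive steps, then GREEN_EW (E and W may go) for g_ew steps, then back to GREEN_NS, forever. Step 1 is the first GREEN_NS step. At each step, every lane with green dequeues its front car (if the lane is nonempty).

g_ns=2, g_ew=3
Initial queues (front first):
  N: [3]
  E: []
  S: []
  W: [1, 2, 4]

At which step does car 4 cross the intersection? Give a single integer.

Step 1 [NS]: N:car3-GO,E:wait,S:empty,W:wait | queues: N=0 E=0 S=0 W=3
Step 2 [NS]: N:empty,E:wait,S:empty,W:wait | queues: N=0 E=0 S=0 W=3
Step 3 [EW]: N:wait,E:empty,S:wait,W:car1-GO | queues: N=0 E=0 S=0 W=2
Step 4 [EW]: N:wait,E:empty,S:wait,W:car2-GO | queues: N=0 E=0 S=0 W=1
Step 5 [EW]: N:wait,E:empty,S:wait,W:car4-GO | queues: N=0 E=0 S=0 W=0
Car 4 crosses at step 5

5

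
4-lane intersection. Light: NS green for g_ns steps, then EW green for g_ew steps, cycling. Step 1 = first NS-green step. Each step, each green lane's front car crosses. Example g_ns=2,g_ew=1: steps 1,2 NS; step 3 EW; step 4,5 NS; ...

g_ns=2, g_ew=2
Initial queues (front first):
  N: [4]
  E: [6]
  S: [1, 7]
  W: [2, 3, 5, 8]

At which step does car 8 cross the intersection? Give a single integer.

Step 1 [NS]: N:car4-GO,E:wait,S:car1-GO,W:wait | queues: N=0 E=1 S=1 W=4
Step 2 [NS]: N:empty,E:wait,S:car7-GO,W:wait | queues: N=0 E=1 S=0 W=4
Step 3 [EW]: N:wait,E:car6-GO,S:wait,W:car2-GO | queues: N=0 E=0 S=0 W=3
Step 4 [EW]: N:wait,E:empty,S:wait,W:car3-GO | queues: N=0 E=0 S=0 W=2
Step 5 [NS]: N:empty,E:wait,S:empty,W:wait | queues: N=0 E=0 S=0 W=2
Step 6 [NS]: N:empty,E:wait,S:empty,W:wait | queues: N=0 E=0 S=0 W=2
Step 7 [EW]: N:wait,E:empty,S:wait,W:car5-GO | queues: N=0 E=0 S=0 W=1
Step 8 [EW]: N:wait,E:empty,S:wait,W:car8-GO | queues: N=0 E=0 S=0 W=0
Car 8 crosses at step 8

8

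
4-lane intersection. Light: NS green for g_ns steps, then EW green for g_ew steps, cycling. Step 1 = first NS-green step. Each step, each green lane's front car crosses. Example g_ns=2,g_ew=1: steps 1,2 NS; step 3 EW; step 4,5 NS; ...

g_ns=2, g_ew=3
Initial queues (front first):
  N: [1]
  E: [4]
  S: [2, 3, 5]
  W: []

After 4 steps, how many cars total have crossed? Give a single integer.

Answer: 4

Derivation:
Step 1 [NS]: N:car1-GO,E:wait,S:car2-GO,W:wait | queues: N=0 E=1 S=2 W=0
Step 2 [NS]: N:empty,E:wait,S:car3-GO,W:wait | queues: N=0 E=1 S=1 W=0
Step 3 [EW]: N:wait,E:car4-GO,S:wait,W:empty | queues: N=0 E=0 S=1 W=0
Step 4 [EW]: N:wait,E:empty,S:wait,W:empty | queues: N=0 E=0 S=1 W=0
Cars crossed by step 4: 4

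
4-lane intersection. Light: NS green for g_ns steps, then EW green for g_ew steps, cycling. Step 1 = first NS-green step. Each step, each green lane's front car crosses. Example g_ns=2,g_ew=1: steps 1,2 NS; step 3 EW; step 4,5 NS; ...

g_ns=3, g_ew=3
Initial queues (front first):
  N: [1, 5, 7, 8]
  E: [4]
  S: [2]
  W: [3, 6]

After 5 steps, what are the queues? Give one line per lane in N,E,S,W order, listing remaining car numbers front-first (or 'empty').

Step 1 [NS]: N:car1-GO,E:wait,S:car2-GO,W:wait | queues: N=3 E=1 S=0 W=2
Step 2 [NS]: N:car5-GO,E:wait,S:empty,W:wait | queues: N=2 E=1 S=0 W=2
Step 3 [NS]: N:car7-GO,E:wait,S:empty,W:wait | queues: N=1 E=1 S=0 W=2
Step 4 [EW]: N:wait,E:car4-GO,S:wait,W:car3-GO | queues: N=1 E=0 S=0 W=1
Step 5 [EW]: N:wait,E:empty,S:wait,W:car6-GO | queues: N=1 E=0 S=0 W=0

N: 8
E: empty
S: empty
W: empty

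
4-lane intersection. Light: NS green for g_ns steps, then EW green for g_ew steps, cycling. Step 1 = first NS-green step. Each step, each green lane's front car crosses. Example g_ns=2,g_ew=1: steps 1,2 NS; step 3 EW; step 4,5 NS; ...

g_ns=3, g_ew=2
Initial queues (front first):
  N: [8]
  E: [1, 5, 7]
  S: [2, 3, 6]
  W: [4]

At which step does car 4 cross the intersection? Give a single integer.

Step 1 [NS]: N:car8-GO,E:wait,S:car2-GO,W:wait | queues: N=0 E=3 S=2 W=1
Step 2 [NS]: N:empty,E:wait,S:car3-GO,W:wait | queues: N=0 E=3 S=1 W=1
Step 3 [NS]: N:empty,E:wait,S:car6-GO,W:wait | queues: N=0 E=3 S=0 W=1
Step 4 [EW]: N:wait,E:car1-GO,S:wait,W:car4-GO | queues: N=0 E=2 S=0 W=0
Step 5 [EW]: N:wait,E:car5-GO,S:wait,W:empty | queues: N=0 E=1 S=0 W=0
Step 6 [NS]: N:empty,E:wait,S:empty,W:wait | queues: N=0 E=1 S=0 W=0
Step 7 [NS]: N:empty,E:wait,S:empty,W:wait | queues: N=0 E=1 S=0 W=0
Step 8 [NS]: N:empty,E:wait,S:empty,W:wait | queues: N=0 E=1 S=0 W=0
Step 9 [EW]: N:wait,E:car7-GO,S:wait,W:empty | queues: N=0 E=0 S=0 W=0
Car 4 crosses at step 4

4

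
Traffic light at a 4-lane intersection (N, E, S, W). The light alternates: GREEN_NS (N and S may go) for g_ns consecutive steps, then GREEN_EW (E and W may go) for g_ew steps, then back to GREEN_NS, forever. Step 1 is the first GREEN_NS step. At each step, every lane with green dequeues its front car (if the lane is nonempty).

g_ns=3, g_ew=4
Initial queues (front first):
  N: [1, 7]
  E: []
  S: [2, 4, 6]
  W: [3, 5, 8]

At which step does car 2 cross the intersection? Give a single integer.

Step 1 [NS]: N:car1-GO,E:wait,S:car2-GO,W:wait | queues: N=1 E=0 S=2 W=3
Step 2 [NS]: N:car7-GO,E:wait,S:car4-GO,W:wait | queues: N=0 E=0 S=1 W=3
Step 3 [NS]: N:empty,E:wait,S:car6-GO,W:wait | queues: N=0 E=0 S=0 W=3
Step 4 [EW]: N:wait,E:empty,S:wait,W:car3-GO | queues: N=0 E=0 S=0 W=2
Step 5 [EW]: N:wait,E:empty,S:wait,W:car5-GO | queues: N=0 E=0 S=0 W=1
Step 6 [EW]: N:wait,E:empty,S:wait,W:car8-GO | queues: N=0 E=0 S=0 W=0
Car 2 crosses at step 1

1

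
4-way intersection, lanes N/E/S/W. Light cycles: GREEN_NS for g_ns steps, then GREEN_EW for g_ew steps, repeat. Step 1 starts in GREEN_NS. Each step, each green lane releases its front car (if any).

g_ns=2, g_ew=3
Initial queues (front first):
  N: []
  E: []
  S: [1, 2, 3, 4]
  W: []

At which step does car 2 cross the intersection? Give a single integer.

Step 1 [NS]: N:empty,E:wait,S:car1-GO,W:wait | queues: N=0 E=0 S=3 W=0
Step 2 [NS]: N:empty,E:wait,S:car2-GO,W:wait | queues: N=0 E=0 S=2 W=0
Step 3 [EW]: N:wait,E:empty,S:wait,W:empty | queues: N=0 E=0 S=2 W=0
Step 4 [EW]: N:wait,E:empty,S:wait,W:empty | queues: N=0 E=0 S=2 W=0
Step 5 [EW]: N:wait,E:empty,S:wait,W:empty | queues: N=0 E=0 S=2 W=0
Step 6 [NS]: N:empty,E:wait,S:car3-GO,W:wait | queues: N=0 E=0 S=1 W=0
Step 7 [NS]: N:empty,E:wait,S:car4-GO,W:wait | queues: N=0 E=0 S=0 W=0
Car 2 crosses at step 2

2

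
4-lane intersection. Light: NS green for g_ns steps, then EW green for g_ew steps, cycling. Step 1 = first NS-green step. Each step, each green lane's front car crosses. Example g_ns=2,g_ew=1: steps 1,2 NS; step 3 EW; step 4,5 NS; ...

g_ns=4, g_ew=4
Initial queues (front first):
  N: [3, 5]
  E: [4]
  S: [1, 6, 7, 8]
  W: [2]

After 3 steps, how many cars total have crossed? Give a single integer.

Step 1 [NS]: N:car3-GO,E:wait,S:car1-GO,W:wait | queues: N=1 E=1 S=3 W=1
Step 2 [NS]: N:car5-GO,E:wait,S:car6-GO,W:wait | queues: N=0 E=1 S=2 W=1
Step 3 [NS]: N:empty,E:wait,S:car7-GO,W:wait | queues: N=0 E=1 S=1 W=1
Cars crossed by step 3: 5

Answer: 5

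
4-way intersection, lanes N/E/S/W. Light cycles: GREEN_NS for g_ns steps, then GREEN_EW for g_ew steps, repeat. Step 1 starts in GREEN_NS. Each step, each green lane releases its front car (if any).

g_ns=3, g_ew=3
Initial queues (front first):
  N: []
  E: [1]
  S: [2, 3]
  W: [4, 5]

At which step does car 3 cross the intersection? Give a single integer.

Step 1 [NS]: N:empty,E:wait,S:car2-GO,W:wait | queues: N=0 E=1 S=1 W=2
Step 2 [NS]: N:empty,E:wait,S:car3-GO,W:wait | queues: N=0 E=1 S=0 W=2
Step 3 [NS]: N:empty,E:wait,S:empty,W:wait | queues: N=0 E=1 S=0 W=2
Step 4 [EW]: N:wait,E:car1-GO,S:wait,W:car4-GO | queues: N=0 E=0 S=0 W=1
Step 5 [EW]: N:wait,E:empty,S:wait,W:car5-GO | queues: N=0 E=0 S=0 W=0
Car 3 crosses at step 2

2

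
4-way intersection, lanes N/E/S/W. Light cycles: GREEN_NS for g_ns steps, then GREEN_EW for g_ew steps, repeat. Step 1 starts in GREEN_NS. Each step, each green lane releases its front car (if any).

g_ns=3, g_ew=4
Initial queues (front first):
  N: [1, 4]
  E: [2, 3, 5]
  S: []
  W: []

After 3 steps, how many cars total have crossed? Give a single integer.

Answer: 2

Derivation:
Step 1 [NS]: N:car1-GO,E:wait,S:empty,W:wait | queues: N=1 E=3 S=0 W=0
Step 2 [NS]: N:car4-GO,E:wait,S:empty,W:wait | queues: N=0 E=3 S=0 W=0
Step 3 [NS]: N:empty,E:wait,S:empty,W:wait | queues: N=0 E=3 S=0 W=0
Cars crossed by step 3: 2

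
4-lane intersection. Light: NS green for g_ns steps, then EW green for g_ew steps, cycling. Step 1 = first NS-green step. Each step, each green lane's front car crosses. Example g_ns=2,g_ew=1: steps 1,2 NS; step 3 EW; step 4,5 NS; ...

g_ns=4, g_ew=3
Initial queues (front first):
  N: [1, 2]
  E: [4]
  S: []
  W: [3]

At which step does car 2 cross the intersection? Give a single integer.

Step 1 [NS]: N:car1-GO,E:wait,S:empty,W:wait | queues: N=1 E=1 S=0 W=1
Step 2 [NS]: N:car2-GO,E:wait,S:empty,W:wait | queues: N=0 E=1 S=0 W=1
Step 3 [NS]: N:empty,E:wait,S:empty,W:wait | queues: N=0 E=1 S=0 W=1
Step 4 [NS]: N:empty,E:wait,S:empty,W:wait | queues: N=0 E=1 S=0 W=1
Step 5 [EW]: N:wait,E:car4-GO,S:wait,W:car3-GO | queues: N=0 E=0 S=0 W=0
Car 2 crosses at step 2

2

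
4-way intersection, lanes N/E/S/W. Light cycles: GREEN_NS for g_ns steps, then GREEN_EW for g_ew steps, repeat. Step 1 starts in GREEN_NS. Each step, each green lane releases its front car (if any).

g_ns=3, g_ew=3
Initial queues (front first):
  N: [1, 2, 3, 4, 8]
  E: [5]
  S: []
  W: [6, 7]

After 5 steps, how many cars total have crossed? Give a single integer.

Step 1 [NS]: N:car1-GO,E:wait,S:empty,W:wait | queues: N=4 E=1 S=0 W=2
Step 2 [NS]: N:car2-GO,E:wait,S:empty,W:wait | queues: N=3 E=1 S=0 W=2
Step 3 [NS]: N:car3-GO,E:wait,S:empty,W:wait | queues: N=2 E=1 S=0 W=2
Step 4 [EW]: N:wait,E:car5-GO,S:wait,W:car6-GO | queues: N=2 E=0 S=0 W=1
Step 5 [EW]: N:wait,E:empty,S:wait,W:car7-GO | queues: N=2 E=0 S=0 W=0
Cars crossed by step 5: 6

Answer: 6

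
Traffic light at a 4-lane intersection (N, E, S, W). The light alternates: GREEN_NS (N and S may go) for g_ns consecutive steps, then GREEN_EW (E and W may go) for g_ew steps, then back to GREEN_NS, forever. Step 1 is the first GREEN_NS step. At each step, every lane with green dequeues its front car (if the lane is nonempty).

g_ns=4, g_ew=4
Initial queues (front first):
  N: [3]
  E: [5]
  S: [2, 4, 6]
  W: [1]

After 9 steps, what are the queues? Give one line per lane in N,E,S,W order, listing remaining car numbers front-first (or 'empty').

Step 1 [NS]: N:car3-GO,E:wait,S:car2-GO,W:wait | queues: N=0 E=1 S=2 W=1
Step 2 [NS]: N:empty,E:wait,S:car4-GO,W:wait | queues: N=0 E=1 S=1 W=1
Step 3 [NS]: N:empty,E:wait,S:car6-GO,W:wait | queues: N=0 E=1 S=0 W=1
Step 4 [NS]: N:empty,E:wait,S:empty,W:wait | queues: N=0 E=1 S=0 W=1
Step 5 [EW]: N:wait,E:car5-GO,S:wait,W:car1-GO | queues: N=0 E=0 S=0 W=0

N: empty
E: empty
S: empty
W: empty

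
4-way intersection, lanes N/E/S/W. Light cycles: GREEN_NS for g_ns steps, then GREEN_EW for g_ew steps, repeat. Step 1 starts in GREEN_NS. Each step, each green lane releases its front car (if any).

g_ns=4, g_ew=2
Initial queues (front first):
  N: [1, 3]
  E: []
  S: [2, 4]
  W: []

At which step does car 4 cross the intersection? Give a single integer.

Step 1 [NS]: N:car1-GO,E:wait,S:car2-GO,W:wait | queues: N=1 E=0 S=1 W=0
Step 2 [NS]: N:car3-GO,E:wait,S:car4-GO,W:wait | queues: N=0 E=0 S=0 W=0
Car 4 crosses at step 2

2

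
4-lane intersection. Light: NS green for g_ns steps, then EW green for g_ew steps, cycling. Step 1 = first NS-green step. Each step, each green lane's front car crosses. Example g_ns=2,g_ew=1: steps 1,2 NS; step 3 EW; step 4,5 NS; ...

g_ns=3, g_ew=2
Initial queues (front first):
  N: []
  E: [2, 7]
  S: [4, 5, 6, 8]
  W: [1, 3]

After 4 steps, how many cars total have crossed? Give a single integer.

Step 1 [NS]: N:empty,E:wait,S:car4-GO,W:wait | queues: N=0 E=2 S=3 W=2
Step 2 [NS]: N:empty,E:wait,S:car5-GO,W:wait | queues: N=0 E=2 S=2 W=2
Step 3 [NS]: N:empty,E:wait,S:car6-GO,W:wait | queues: N=0 E=2 S=1 W=2
Step 4 [EW]: N:wait,E:car2-GO,S:wait,W:car1-GO | queues: N=0 E=1 S=1 W=1
Cars crossed by step 4: 5

Answer: 5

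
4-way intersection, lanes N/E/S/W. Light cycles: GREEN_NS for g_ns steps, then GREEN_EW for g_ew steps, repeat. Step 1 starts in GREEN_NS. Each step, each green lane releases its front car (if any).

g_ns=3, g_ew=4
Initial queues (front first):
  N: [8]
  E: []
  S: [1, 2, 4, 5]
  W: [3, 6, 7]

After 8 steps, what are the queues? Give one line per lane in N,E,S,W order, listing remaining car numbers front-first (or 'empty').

Step 1 [NS]: N:car8-GO,E:wait,S:car1-GO,W:wait | queues: N=0 E=0 S=3 W=3
Step 2 [NS]: N:empty,E:wait,S:car2-GO,W:wait | queues: N=0 E=0 S=2 W=3
Step 3 [NS]: N:empty,E:wait,S:car4-GO,W:wait | queues: N=0 E=0 S=1 W=3
Step 4 [EW]: N:wait,E:empty,S:wait,W:car3-GO | queues: N=0 E=0 S=1 W=2
Step 5 [EW]: N:wait,E:empty,S:wait,W:car6-GO | queues: N=0 E=0 S=1 W=1
Step 6 [EW]: N:wait,E:empty,S:wait,W:car7-GO | queues: N=0 E=0 S=1 W=0
Step 7 [EW]: N:wait,E:empty,S:wait,W:empty | queues: N=0 E=0 S=1 W=0
Step 8 [NS]: N:empty,E:wait,S:car5-GO,W:wait | queues: N=0 E=0 S=0 W=0

N: empty
E: empty
S: empty
W: empty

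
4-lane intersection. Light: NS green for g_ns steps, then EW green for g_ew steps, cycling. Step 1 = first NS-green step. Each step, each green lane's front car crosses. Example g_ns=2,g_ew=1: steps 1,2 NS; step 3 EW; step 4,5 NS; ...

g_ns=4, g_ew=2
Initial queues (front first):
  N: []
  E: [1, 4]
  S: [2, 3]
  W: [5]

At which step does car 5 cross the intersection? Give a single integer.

Step 1 [NS]: N:empty,E:wait,S:car2-GO,W:wait | queues: N=0 E=2 S=1 W=1
Step 2 [NS]: N:empty,E:wait,S:car3-GO,W:wait | queues: N=0 E=2 S=0 W=1
Step 3 [NS]: N:empty,E:wait,S:empty,W:wait | queues: N=0 E=2 S=0 W=1
Step 4 [NS]: N:empty,E:wait,S:empty,W:wait | queues: N=0 E=2 S=0 W=1
Step 5 [EW]: N:wait,E:car1-GO,S:wait,W:car5-GO | queues: N=0 E=1 S=0 W=0
Step 6 [EW]: N:wait,E:car4-GO,S:wait,W:empty | queues: N=0 E=0 S=0 W=0
Car 5 crosses at step 5

5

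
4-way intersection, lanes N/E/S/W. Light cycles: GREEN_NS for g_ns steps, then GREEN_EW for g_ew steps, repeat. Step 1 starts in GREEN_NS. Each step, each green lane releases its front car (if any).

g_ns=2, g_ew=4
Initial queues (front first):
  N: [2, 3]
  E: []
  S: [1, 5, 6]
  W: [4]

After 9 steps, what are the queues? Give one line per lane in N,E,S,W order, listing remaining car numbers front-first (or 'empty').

Step 1 [NS]: N:car2-GO,E:wait,S:car1-GO,W:wait | queues: N=1 E=0 S=2 W=1
Step 2 [NS]: N:car3-GO,E:wait,S:car5-GO,W:wait | queues: N=0 E=0 S=1 W=1
Step 3 [EW]: N:wait,E:empty,S:wait,W:car4-GO | queues: N=0 E=0 S=1 W=0
Step 4 [EW]: N:wait,E:empty,S:wait,W:empty | queues: N=0 E=0 S=1 W=0
Step 5 [EW]: N:wait,E:empty,S:wait,W:empty | queues: N=0 E=0 S=1 W=0
Step 6 [EW]: N:wait,E:empty,S:wait,W:empty | queues: N=0 E=0 S=1 W=0
Step 7 [NS]: N:empty,E:wait,S:car6-GO,W:wait | queues: N=0 E=0 S=0 W=0

N: empty
E: empty
S: empty
W: empty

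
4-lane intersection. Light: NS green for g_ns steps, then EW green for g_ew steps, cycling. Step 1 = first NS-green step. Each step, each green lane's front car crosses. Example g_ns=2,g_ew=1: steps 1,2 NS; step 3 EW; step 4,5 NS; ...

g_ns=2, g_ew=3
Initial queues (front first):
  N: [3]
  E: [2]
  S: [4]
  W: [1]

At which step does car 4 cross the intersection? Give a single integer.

Step 1 [NS]: N:car3-GO,E:wait,S:car4-GO,W:wait | queues: N=0 E=1 S=0 W=1
Step 2 [NS]: N:empty,E:wait,S:empty,W:wait | queues: N=0 E=1 S=0 W=1
Step 3 [EW]: N:wait,E:car2-GO,S:wait,W:car1-GO | queues: N=0 E=0 S=0 W=0
Car 4 crosses at step 1

1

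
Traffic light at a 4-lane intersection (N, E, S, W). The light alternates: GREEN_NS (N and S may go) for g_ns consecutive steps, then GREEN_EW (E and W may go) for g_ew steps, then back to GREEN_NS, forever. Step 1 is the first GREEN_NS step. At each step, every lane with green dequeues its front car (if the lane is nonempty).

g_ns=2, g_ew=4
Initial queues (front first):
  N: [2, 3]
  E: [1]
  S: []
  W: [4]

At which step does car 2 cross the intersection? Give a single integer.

Step 1 [NS]: N:car2-GO,E:wait,S:empty,W:wait | queues: N=1 E=1 S=0 W=1
Step 2 [NS]: N:car3-GO,E:wait,S:empty,W:wait | queues: N=0 E=1 S=0 W=1
Step 3 [EW]: N:wait,E:car1-GO,S:wait,W:car4-GO | queues: N=0 E=0 S=0 W=0
Car 2 crosses at step 1

1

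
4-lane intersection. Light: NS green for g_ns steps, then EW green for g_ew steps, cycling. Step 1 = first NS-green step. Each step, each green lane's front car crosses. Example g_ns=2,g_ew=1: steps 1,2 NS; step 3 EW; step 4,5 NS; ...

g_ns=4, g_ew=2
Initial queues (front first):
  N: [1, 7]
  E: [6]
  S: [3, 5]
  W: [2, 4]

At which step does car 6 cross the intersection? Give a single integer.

Step 1 [NS]: N:car1-GO,E:wait,S:car3-GO,W:wait | queues: N=1 E=1 S=1 W=2
Step 2 [NS]: N:car7-GO,E:wait,S:car5-GO,W:wait | queues: N=0 E=1 S=0 W=2
Step 3 [NS]: N:empty,E:wait,S:empty,W:wait | queues: N=0 E=1 S=0 W=2
Step 4 [NS]: N:empty,E:wait,S:empty,W:wait | queues: N=0 E=1 S=0 W=2
Step 5 [EW]: N:wait,E:car6-GO,S:wait,W:car2-GO | queues: N=0 E=0 S=0 W=1
Step 6 [EW]: N:wait,E:empty,S:wait,W:car4-GO | queues: N=0 E=0 S=0 W=0
Car 6 crosses at step 5

5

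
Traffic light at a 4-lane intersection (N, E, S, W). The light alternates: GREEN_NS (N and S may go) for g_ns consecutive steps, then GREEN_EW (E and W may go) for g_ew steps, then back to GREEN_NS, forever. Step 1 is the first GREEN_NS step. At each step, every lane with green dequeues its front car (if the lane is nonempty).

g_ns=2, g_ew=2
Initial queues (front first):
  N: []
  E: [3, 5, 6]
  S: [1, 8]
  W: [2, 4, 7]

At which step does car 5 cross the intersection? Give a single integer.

Step 1 [NS]: N:empty,E:wait,S:car1-GO,W:wait | queues: N=0 E=3 S=1 W=3
Step 2 [NS]: N:empty,E:wait,S:car8-GO,W:wait | queues: N=0 E=3 S=0 W=3
Step 3 [EW]: N:wait,E:car3-GO,S:wait,W:car2-GO | queues: N=0 E=2 S=0 W=2
Step 4 [EW]: N:wait,E:car5-GO,S:wait,W:car4-GO | queues: N=0 E=1 S=0 W=1
Step 5 [NS]: N:empty,E:wait,S:empty,W:wait | queues: N=0 E=1 S=0 W=1
Step 6 [NS]: N:empty,E:wait,S:empty,W:wait | queues: N=0 E=1 S=0 W=1
Step 7 [EW]: N:wait,E:car6-GO,S:wait,W:car7-GO | queues: N=0 E=0 S=0 W=0
Car 5 crosses at step 4

4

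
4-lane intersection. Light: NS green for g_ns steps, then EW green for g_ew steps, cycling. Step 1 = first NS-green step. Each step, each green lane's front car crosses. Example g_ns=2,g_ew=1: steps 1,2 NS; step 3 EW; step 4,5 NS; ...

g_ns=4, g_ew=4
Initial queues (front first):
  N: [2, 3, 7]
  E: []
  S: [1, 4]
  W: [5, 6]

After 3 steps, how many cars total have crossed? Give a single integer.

Answer: 5

Derivation:
Step 1 [NS]: N:car2-GO,E:wait,S:car1-GO,W:wait | queues: N=2 E=0 S=1 W=2
Step 2 [NS]: N:car3-GO,E:wait,S:car4-GO,W:wait | queues: N=1 E=0 S=0 W=2
Step 3 [NS]: N:car7-GO,E:wait,S:empty,W:wait | queues: N=0 E=0 S=0 W=2
Cars crossed by step 3: 5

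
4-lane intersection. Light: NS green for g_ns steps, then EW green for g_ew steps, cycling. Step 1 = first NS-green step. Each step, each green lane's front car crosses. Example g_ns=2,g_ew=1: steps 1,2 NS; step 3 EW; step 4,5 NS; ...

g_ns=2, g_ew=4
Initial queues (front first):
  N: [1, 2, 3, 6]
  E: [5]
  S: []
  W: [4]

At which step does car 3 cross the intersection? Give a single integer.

Step 1 [NS]: N:car1-GO,E:wait,S:empty,W:wait | queues: N=3 E=1 S=0 W=1
Step 2 [NS]: N:car2-GO,E:wait,S:empty,W:wait | queues: N=2 E=1 S=0 W=1
Step 3 [EW]: N:wait,E:car5-GO,S:wait,W:car4-GO | queues: N=2 E=0 S=0 W=0
Step 4 [EW]: N:wait,E:empty,S:wait,W:empty | queues: N=2 E=0 S=0 W=0
Step 5 [EW]: N:wait,E:empty,S:wait,W:empty | queues: N=2 E=0 S=0 W=0
Step 6 [EW]: N:wait,E:empty,S:wait,W:empty | queues: N=2 E=0 S=0 W=0
Step 7 [NS]: N:car3-GO,E:wait,S:empty,W:wait | queues: N=1 E=0 S=0 W=0
Step 8 [NS]: N:car6-GO,E:wait,S:empty,W:wait | queues: N=0 E=0 S=0 W=0
Car 3 crosses at step 7

7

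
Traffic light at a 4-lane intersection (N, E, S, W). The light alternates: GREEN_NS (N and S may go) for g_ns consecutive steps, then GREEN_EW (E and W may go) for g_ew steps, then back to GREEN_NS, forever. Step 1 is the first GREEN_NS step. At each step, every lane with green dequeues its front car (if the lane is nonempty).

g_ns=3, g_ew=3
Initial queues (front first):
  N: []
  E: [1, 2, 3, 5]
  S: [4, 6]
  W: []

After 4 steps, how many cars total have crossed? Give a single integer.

Step 1 [NS]: N:empty,E:wait,S:car4-GO,W:wait | queues: N=0 E=4 S=1 W=0
Step 2 [NS]: N:empty,E:wait,S:car6-GO,W:wait | queues: N=0 E=4 S=0 W=0
Step 3 [NS]: N:empty,E:wait,S:empty,W:wait | queues: N=0 E=4 S=0 W=0
Step 4 [EW]: N:wait,E:car1-GO,S:wait,W:empty | queues: N=0 E=3 S=0 W=0
Cars crossed by step 4: 3

Answer: 3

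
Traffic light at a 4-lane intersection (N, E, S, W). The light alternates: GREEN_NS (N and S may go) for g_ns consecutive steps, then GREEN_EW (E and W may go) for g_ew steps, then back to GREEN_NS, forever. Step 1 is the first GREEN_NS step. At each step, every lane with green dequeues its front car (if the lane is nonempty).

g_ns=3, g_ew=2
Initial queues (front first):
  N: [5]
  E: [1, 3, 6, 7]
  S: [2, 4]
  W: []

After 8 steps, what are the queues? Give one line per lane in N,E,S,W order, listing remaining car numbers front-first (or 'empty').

Step 1 [NS]: N:car5-GO,E:wait,S:car2-GO,W:wait | queues: N=0 E=4 S=1 W=0
Step 2 [NS]: N:empty,E:wait,S:car4-GO,W:wait | queues: N=0 E=4 S=0 W=0
Step 3 [NS]: N:empty,E:wait,S:empty,W:wait | queues: N=0 E=4 S=0 W=0
Step 4 [EW]: N:wait,E:car1-GO,S:wait,W:empty | queues: N=0 E=3 S=0 W=0
Step 5 [EW]: N:wait,E:car3-GO,S:wait,W:empty | queues: N=0 E=2 S=0 W=0
Step 6 [NS]: N:empty,E:wait,S:empty,W:wait | queues: N=0 E=2 S=0 W=0
Step 7 [NS]: N:empty,E:wait,S:empty,W:wait | queues: N=0 E=2 S=0 W=0
Step 8 [NS]: N:empty,E:wait,S:empty,W:wait | queues: N=0 E=2 S=0 W=0

N: empty
E: 6 7
S: empty
W: empty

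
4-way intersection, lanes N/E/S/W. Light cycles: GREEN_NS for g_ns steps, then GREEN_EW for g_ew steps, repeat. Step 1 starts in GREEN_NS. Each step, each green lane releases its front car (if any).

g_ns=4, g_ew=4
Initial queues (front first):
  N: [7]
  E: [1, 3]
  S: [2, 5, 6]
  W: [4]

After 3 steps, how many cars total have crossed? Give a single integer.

Answer: 4

Derivation:
Step 1 [NS]: N:car7-GO,E:wait,S:car2-GO,W:wait | queues: N=0 E=2 S=2 W=1
Step 2 [NS]: N:empty,E:wait,S:car5-GO,W:wait | queues: N=0 E=2 S=1 W=1
Step 3 [NS]: N:empty,E:wait,S:car6-GO,W:wait | queues: N=0 E=2 S=0 W=1
Cars crossed by step 3: 4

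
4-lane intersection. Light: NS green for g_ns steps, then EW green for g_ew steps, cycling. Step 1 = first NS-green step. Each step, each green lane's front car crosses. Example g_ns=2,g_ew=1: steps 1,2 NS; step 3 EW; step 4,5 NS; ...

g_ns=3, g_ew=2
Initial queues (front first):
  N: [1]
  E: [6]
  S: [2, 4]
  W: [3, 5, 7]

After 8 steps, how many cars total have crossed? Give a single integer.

Step 1 [NS]: N:car1-GO,E:wait,S:car2-GO,W:wait | queues: N=0 E=1 S=1 W=3
Step 2 [NS]: N:empty,E:wait,S:car4-GO,W:wait | queues: N=0 E=1 S=0 W=3
Step 3 [NS]: N:empty,E:wait,S:empty,W:wait | queues: N=0 E=1 S=0 W=3
Step 4 [EW]: N:wait,E:car6-GO,S:wait,W:car3-GO | queues: N=0 E=0 S=0 W=2
Step 5 [EW]: N:wait,E:empty,S:wait,W:car5-GO | queues: N=0 E=0 S=0 W=1
Step 6 [NS]: N:empty,E:wait,S:empty,W:wait | queues: N=0 E=0 S=0 W=1
Step 7 [NS]: N:empty,E:wait,S:empty,W:wait | queues: N=0 E=0 S=0 W=1
Step 8 [NS]: N:empty,E:wait,S:empty,W:wait | queues: N=0 E=0 S=0 W=1
Cars crossed by step 8: 6

Answer: 6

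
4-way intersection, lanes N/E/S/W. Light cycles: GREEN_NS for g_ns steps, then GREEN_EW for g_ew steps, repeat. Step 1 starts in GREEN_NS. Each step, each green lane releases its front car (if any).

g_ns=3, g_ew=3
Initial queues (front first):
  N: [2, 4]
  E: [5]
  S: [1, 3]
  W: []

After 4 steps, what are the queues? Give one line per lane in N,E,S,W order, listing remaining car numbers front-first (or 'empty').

Step 1 [NS]: N:car2-GO,E:wait,S:car1-GO,W:wait | queues: N=1 E=1 S=1 W=0
Step 2 [NS]: N:car4-GO,E:wait,S:car3-GO,W:wait | queues: N=0 E=1 S=0 W=0
Step 3 [NS]: N:empty,E:wait,S:empty,W:wait | queues: N=0 E=1 S=0 W=0
Step 4 [EW]: N:wait,E:car5-GO,S:wait,W:empty | queues: N=0 E=0 S=0 W=0

N: empty
E: empty
S: empty
W: empty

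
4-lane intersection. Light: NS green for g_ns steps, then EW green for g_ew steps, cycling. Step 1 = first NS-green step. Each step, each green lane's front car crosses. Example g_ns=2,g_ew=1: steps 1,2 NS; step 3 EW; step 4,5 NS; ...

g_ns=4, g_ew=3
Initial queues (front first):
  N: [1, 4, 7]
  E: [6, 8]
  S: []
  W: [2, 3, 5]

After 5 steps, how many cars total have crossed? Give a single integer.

Answer: 5

Derivation:
Step 1 [NS]: N:car1-GO,E:wait,S:empty,W:wait | queues: N=2 E=2 S=0 W=3
Step 2 [NS]: N:car4-GO,E:wait,S:empty,W:wait | queues: N=1 E=2 S=0 W=3
Step 3 [NS]: N:car7-GO,E:wait,S:empty,W:wait | queues: N=0 E=2 S=0 W=3
Step 4 [NS]: N:empty,E:wait,S:empty,W:wait | queues: N=0 E=2 S=0 W=3
Step 5 [EW]: N:wait,E:car6-GO,S:wait,W:car2-GO | queues: N=0 E=1 S=0 W=2
Cars crossed by step 5: 5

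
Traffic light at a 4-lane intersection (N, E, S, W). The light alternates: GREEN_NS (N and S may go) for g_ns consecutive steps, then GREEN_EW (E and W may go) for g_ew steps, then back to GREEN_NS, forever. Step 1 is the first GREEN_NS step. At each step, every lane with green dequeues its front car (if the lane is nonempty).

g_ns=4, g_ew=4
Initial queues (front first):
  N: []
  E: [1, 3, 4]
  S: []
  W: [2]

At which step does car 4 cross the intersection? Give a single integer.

Step 1 [NS]: N:empty,E:wait,S:empty,W:wait | queues: N=0 E=3 S=0 W=1
Step 2 [NS]: N:empty,E:wait,S:empty,W:wait | queues: N=0 E=3 S=0 W=1
Step 3 [NS]: N:empty,E:wait,S:empty,W:wait | queues: N=0 E=3 S=0 W=1
Step 4 [NS]: N:empty,E:wait,S:empty,W:wait | queues: N=0 E=3 S=0 W=1
Step 5 [EW]: N:wait,E:car1-GO,S:wait,W:car2-GO | queues: N=0 E=2 S=0 W=0
Step 6 [EW]: N:wait,E:car3-GO,S:wait,W:empty | queues: N=0 E=1 S=0 W=0
Step 7 [EW]: N:wait,E:car4-GO,S:wait,W:empty | queues: N=0 E=0 S=0 W=0
Car 4 crosses at step 7

7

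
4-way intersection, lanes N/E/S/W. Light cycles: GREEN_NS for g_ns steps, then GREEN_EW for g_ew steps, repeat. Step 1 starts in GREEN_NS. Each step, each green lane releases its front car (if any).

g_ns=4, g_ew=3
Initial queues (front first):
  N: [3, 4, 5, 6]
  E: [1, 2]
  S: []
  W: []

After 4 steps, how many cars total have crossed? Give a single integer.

Step 1 [NS]: N:car3-GO,E:wait,S:empty,W:wait | queues: N=3 E=2 S=0 W=0
Step 2 [NS]: N:car4-GO,E:wait,S:empty,W:wait | queues: N=2 E=2 S=0 W=0
Step 3 [NS]: N:car5-GO,E:wait,S:empty,W:wait | queues: N=1 E=2 S=0 W=0
Step 4 [NS]: N:car6-GO,E:wait,S:empty,W:wait | queues: N=0 E=2 S=0 W=0
Cars crossed by step 4: 4

Answer: 4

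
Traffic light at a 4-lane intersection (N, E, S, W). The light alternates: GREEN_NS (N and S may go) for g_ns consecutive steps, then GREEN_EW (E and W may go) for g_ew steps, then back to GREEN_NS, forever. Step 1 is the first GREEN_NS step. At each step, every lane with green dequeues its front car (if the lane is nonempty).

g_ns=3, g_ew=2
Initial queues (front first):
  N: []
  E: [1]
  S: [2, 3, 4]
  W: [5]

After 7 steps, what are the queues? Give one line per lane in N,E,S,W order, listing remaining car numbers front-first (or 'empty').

Step 1 [NS]: N:empty,E:wait,S:car2-GO,W:wait | queues: N=0 E=1 S=2 W=1
Step 2 [NS]: N:empty,E:wait,S:car3-GO,W:wait | queues: N=0 E=1 S=1 W=1
Step 3 [NS]: N:empty,E:wait,S:car4-GO,W:wait | queues: N=0 E=1 S=0 W=1
Step 4 [EW]: N:wait,E:car1-GO,S:wait,W:car5-GO | queues: N=0 E=0 S=0 W=0

N: empty
E: empty
S: empty
W: empty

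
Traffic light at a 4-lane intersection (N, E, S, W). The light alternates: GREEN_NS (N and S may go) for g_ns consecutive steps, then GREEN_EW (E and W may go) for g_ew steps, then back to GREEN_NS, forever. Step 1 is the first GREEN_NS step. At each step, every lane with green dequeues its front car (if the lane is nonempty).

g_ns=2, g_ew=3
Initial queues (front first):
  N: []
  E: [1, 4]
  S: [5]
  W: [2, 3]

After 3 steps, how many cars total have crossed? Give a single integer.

Answer: 3

Derivation:
Step 1 [NS]: N:empty,E:wait,S:car5-GO,W:wait | queues: N=0 E=2 S=0 W=2
Step 2 [NS]: N:empty,E:wait,S:empty,W:wait | queues: N=0 E=2 S=0 W=2
Step 3 [EW]: N:wait,E:car1-GO,S:wait,W:car2-GO | queues: N=0 E=1 S=0 W=1
Cars crossed by step 3: 3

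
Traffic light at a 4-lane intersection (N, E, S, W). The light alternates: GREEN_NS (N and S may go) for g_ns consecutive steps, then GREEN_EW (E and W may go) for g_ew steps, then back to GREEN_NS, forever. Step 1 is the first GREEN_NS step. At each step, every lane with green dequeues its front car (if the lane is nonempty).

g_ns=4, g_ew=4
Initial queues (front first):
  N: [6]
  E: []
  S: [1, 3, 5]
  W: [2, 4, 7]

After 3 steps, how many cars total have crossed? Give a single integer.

Step 1 [NS]: N:car6-GO,E:wait,S:car1-GO,W:wait | queues: N=0 E=0 S=2 W=3
Step 2 [NS]: N:empty,E:wait,S:car3-GO,W:wait | queues: N=0 E=0 S=1 W=3
Step 3 [NS]: N:empty,E:wait,S:car5-GO,W:wait | queues: N=0 E=0 S=0 W=3
Cars crossed by step 3: 4

Answer: 4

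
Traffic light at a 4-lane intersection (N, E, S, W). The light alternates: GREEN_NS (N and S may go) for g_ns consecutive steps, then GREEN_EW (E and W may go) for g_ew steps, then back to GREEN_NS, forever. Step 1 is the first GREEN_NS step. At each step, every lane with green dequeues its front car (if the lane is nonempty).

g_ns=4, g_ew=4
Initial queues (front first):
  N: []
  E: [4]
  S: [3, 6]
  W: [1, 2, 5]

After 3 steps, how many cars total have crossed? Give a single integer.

Step 1 [NS]: N:empty,E:wait,S:car3-GO,W:wait | queues: N=0 E=1 S=1 W=3
Step 2 [NS]: N:empty,E:wait,S:car6-GO,W:wait | queues: N=0 E=1 S=0 W=3
Step 3 [NS]: N:empty,E:wait,S:empty,W:wait | queues: N=0 E=1 S=0 W=3
Cars crossed by step 3: 2

Answer: 2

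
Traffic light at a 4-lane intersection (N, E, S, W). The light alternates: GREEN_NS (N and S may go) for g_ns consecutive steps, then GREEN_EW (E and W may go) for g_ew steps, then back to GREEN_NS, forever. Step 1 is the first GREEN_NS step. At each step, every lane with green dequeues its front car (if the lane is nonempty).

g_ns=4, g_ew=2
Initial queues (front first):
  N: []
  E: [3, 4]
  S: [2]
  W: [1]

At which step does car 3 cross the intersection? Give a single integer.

Step 1 [NS]: N:empty,E:wait,S:car2-GO,W:wait | queues: N=0 E=2 S=0 W=1
Step 2 [NS]: N:empty,E:wait,S:empty,W:wait | queues: N=0 E=2 S=0 W=1
Step 3 [NS]: N:empty,E:wait,S:empty,W:wait | queues: N=0 E=2 S=0 W=1
Step 4 [NS]: N:empty,E:wait,S:empty,W:wait | queues: N=0 E=2 S=0 W=1
Step 5 [EW]: N:wait,E:car3-GO,S:wait,W:car1-GO | queues: N=0 E=1 S=0 W=0
Step 6 [EW]: N:wait,E:car4-GO,S:wait,W:empty | queues: N=0 E=0 S=0 W=0
Car 3 crosses at step 5

5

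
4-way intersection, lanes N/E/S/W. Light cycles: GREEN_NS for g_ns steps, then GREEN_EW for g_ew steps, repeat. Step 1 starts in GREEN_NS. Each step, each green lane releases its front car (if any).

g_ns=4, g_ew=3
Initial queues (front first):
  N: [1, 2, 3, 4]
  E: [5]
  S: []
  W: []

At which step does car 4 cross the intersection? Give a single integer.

Step 1 [NS]: N:car1-GO,E:wait,S:empty,W:wait | queues: N=3 E=1 S=0 W=0
Step 2 [NS]: N:car2-GO,E:wait,S:empty,W:wait | queues: N=2 E=1 S=0 W=0
Step 3 [NS]: N:car3-GO,E:wait,S:empty,W:wait | queues: N=1 E=1 S=0 W=0
Step 4 [NS]: N:car4-GO,E:wait,S:empty,W:wait | queues: N=0 E=1 S=0 W=0
Step 5 [EW]: N:wait,E:car5-GO,S:wait,W:empty | queues: N=0 E=0 S=0 W=0
Car 4 crosses at step 4

4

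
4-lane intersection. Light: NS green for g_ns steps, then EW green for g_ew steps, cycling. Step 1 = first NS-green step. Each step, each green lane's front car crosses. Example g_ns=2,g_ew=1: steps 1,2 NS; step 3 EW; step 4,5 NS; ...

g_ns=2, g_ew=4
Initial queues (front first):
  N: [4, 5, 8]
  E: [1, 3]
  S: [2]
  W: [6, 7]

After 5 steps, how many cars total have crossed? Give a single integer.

Answer: 7

Derivation:
Step 1 [NS]: N:car4-GO,E:wait,S:car2-GO,W:wait | queues: N=2 E=2 S=0 W=2
Step 2 [NS]: N:car5-GO,E:wait,S:empty,W:wait | queues: N=1 E=2 S=0 W=2
Step 3 [EW]: N:wait,E:car1-GO,S:wait,W:car6-GO | queues: N=1 E=1 S=0 W=1
Step 4 [EW]: N:wait,E:car3-GO,S:wait,W:car7-GO | queues: N=1 E=0 S=0 W=0
Step 5 [EW]: N:wait,E:empty,S:wait,W:empty | queues: N=1 E=0 S=0 W=0
Cars crossed by step 5: 7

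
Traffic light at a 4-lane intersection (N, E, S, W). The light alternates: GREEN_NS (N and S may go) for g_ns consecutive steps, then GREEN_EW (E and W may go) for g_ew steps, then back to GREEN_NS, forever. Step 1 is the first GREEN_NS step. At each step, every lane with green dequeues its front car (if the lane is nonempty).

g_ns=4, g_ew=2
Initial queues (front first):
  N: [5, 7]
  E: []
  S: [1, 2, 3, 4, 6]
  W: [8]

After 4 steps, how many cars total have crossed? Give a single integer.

Answer: 6

Derivation:
Step 1 [NS]: N:car5-GO,E:wait,S:car1-GO,W:wait | queues: N=1 E=0 S=4 W=1
Step 2 [NS]: N:car7-GO,E:wait,S:car2-GO,W:wait | queues: N=0 E=0 S=3 W=1
Step 3 [NS]: N:empty,E:wait,S:car3-GO,W:wait | queues: N=0 E=0 S=2 W=1
Step 4 [NS]: N:empty,E:wait,S:car4-GO,W:wait | queues: N=0 E=0 S=1 W=1
Cars crossed by step 4: 6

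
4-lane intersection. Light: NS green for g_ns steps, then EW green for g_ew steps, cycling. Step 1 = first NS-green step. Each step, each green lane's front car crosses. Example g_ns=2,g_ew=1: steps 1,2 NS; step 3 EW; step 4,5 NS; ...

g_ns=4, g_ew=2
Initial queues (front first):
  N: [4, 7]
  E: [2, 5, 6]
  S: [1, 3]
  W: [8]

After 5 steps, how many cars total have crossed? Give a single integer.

Step 1 [NS]: N:car4-GO,E:wait,S:car1-GO,W:wait | queues: N=1 E=3 S=1 W=1
Step 2 [NS]: N:car7-GO,E:wait,S:car3-GO,W:wait | queues: N=0 E=3 S=0 W=1
Step 3 [NS]: N:empty,E:wait,S:empty,W:wait | queues: N=0 E=3 S=0 W=1
Step 4 [NS]: N:empty,E:wait,S:empty,W:wait | queues: N=0 E=3 S=0 W=1
Step 5 [EW]: N:wait,E:car2-GO,S:wait,W:car8-GO | queues: N=0 E=2 S=0 W=0
Cars crossed by step 5: 6

Answer: 6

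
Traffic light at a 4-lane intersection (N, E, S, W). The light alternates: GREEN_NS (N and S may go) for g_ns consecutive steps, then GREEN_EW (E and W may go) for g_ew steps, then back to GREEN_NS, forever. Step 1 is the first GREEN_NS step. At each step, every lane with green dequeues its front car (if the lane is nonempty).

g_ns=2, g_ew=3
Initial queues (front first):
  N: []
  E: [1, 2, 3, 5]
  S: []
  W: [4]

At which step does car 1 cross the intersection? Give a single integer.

Step 1 [NS]: N:empty,E:wait,S:empty,W:wait | queues: N=0 E=4 S=0 W=1
Step 2 [NS]: N:empty,E:wait,S:empty,W:wait | queues: N=0 E=4 S=0 W=1
Step 3 [EW]: N:wait,E:car1-GO,S:wait,W:car4-GO | queues: N=0 E=3 S=0 W=0
Step 4 [EW]: N:wait,E:car2-GO,S:wait,W:empty | queues: N=0 E=2 S=0 W=0
Step 5 [EW]: N:wait,E:car3-GO,S:wait,W:empty | queues: N=0 E=1 S=0 W=0
Step 6 [NS]: N:empty,E:wait,S:empty,W:wait | queues: N=0 E=1 S=0 W=0
Step 7 [NS]: N:empty,E:wait,S:empty,W:wait | queues: N=0 E=1 S=0 W=0
Step 8 [EW]: N:wait,E:car5-GO,S:wait,W:empty | queues: N=0 E=0 S=0 W=0
Car 1 crosses at step 3

3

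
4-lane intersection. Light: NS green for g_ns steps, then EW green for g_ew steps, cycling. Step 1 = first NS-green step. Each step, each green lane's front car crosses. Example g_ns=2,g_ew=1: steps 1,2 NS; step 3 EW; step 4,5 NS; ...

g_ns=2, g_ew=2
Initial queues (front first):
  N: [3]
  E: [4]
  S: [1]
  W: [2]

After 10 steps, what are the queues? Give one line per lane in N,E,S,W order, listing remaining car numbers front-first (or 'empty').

Step 1 [NS]: N:car3-GO,E:wait,S:car1-GO,W:wait | queues: N=0 E=1 S=0 W=1
Step 2 [NS]: N:empty,E:wait,S:empty,W:wait | queues: N=0 E=1 S=0 W=1
Step 3 [EW]: N:wait,E:car4-GO,S:wait,W:car2-GO | queues: N=0 E=0 S=0 W=0

N: empty
E: empty
S: empty
W: empty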